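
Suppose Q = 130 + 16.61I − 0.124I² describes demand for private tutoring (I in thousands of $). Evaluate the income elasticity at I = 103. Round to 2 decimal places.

-1.75

At I = 103: Q = 525.3140.
dQ/dI = 16.61 − 0.248I = -8.93400.
η = (dQ/dI)·(I/Q) = -8.93400 × (103/525.3140) = -1.75.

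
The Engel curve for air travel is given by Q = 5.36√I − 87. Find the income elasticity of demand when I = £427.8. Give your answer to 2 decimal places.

At I = 427.8: Q = 23.863.
dQ/dI = 5.36/(2√I) = 0.129573 at this income.
η = (dQ/dI)·(I/Q) = 0.129573 × (427.8/23.863) = 2.32.

2.32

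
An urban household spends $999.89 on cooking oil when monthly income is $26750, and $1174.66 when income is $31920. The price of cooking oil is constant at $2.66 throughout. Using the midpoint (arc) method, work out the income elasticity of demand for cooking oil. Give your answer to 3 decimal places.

0.912

With a constant price, Q₁ = 999.89/2.66 = 375.898 and Q₂ = 1174.66/2.66 = 441.602 (equivalently, work directly with expenditure since P cancels).
Midpoint %ΔQ = (1174.66 − 999.89)/1087.28 = 0.16074; midpoint %ΔI = (31920 − 26750)/29335 = 0.17624.
η = 0.16074 / 0.17624 = 0.912.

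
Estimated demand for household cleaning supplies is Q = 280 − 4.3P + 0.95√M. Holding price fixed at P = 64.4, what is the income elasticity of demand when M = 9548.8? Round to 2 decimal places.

0.48

At P = 64.4, M = 9548.8: Q = 95.912.
Holding P constant, ∂Q/∂M = 0.95/(2√M) = 0.00486093.
η_M = (∂Q/∂M)·(M/Q) = 0.00486093 × (9548.8/95.912) = 0.48.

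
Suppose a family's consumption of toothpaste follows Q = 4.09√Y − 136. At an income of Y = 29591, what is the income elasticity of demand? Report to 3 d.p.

At Y = 29591: Q = 567.563.
dQ/dY = 4.09/(2√Y) = 0.0118881 at this income.
η = (dQ/dY)·(Y/Q) = 0.0118881 × (29591/567.563) = 0.620.

0.620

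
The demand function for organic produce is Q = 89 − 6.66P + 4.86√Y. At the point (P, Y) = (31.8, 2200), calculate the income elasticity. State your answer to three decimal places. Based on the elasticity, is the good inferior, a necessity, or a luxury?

1.084 (luxury)

At P = 31.8, Y = 2200: Q = 105.166.
Holding P constant, ∂Q/∂Y = 4.86/(2√Y) = 0.0518078.
η_Y = (∂Q/∂Y)·(Y/Q) = 0.0518078 × (2200/105.166) = 1.084.
Since η > 1, this is a luxury.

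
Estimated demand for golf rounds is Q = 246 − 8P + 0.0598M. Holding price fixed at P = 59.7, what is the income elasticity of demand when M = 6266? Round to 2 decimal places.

2.62

At P = 59.7, M = 6266: Q = 143.107.
Holding P constant, ∂Q/∂M = 0.0598.
η_M = (∂Q/∂M)·(M/Q) = 0.0598 × (6266/143.107) = 2.62.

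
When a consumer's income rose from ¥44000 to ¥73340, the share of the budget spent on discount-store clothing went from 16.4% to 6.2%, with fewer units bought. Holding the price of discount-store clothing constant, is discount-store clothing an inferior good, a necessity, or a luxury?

inferior good

Quantity demanded falls as income rises, so η < 0.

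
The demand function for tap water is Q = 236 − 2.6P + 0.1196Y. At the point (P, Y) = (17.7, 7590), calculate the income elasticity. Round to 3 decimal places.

At P = 17.7, Y = 7590: Q = 1097.744.
Holding P constant, ∂Q/∂Y = 0.1196.
η_Y = (∂Q/∂Y)·(Y/Q) = 0.1196 × (7590/1097.744) = 0.827.

0.827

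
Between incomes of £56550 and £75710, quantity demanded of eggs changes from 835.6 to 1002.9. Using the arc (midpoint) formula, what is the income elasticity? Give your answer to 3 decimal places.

0.628

ΔQ = 1002.9 − 835.6 = 167.3; midpoint Q̄ = (835.6 + 1002.9)/2 = 919.25.
ΔI = 75710 − 56550 = 19160; midpoint Ī = (56550 + 75710)/2 = 66130.
η = (ΔQ/Q̄) ÷ (ΔI/Ī) = (167.3/919.25) ÷ (19160/66130) = 0.628.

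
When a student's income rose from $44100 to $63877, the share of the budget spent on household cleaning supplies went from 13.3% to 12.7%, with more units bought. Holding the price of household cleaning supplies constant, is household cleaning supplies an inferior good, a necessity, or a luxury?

necessity

Quantity rises but the budget share falls as income rises, so 0 < η < 1.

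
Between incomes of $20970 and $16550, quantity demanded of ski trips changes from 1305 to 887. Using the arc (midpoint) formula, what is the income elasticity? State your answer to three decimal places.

ΔQ = 887 − 1305 = -418; midpoint Q̄ = (1305 + 887)/2 = 1096.
ΔI = 16550 − 20970 = -4420; midpoint Ī = (20970 + 16550)/2 = 18760.
η = (ΔQ/Q̄) ÷ (ΔI/Ī) = (-418/1096) ÷ (-4420/18760) = 1.619.

1.619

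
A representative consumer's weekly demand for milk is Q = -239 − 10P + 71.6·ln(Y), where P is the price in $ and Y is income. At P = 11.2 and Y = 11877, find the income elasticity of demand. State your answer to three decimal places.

0.223

At P = 11.2, Y = 11877: Q = 320.777.
Holding P constant, ∂Q/∂Y = 71.6/Y = 0.00602846.
η_Y = (∂Q/∂Y)·(Y/Q) = 0.00602846 × (11877/320.777) = 0.223.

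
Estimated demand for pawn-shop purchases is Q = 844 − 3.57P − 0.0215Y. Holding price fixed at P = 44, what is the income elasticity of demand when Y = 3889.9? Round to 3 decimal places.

At P = 44, Y = 3889.9: Q = 603.287.
Holding P constant, ∂Q/∂Y = −0.0215.
η_Y = (∂Q/∂Y)·(Y/Q) = -0.0215 × (3889.9/603.287) = -0.139.

-0.139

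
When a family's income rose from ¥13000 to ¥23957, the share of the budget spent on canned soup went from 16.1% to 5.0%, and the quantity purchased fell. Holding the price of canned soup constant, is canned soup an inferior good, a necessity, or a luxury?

Quantity demanded falls as income rises, so η < 0.

inferior good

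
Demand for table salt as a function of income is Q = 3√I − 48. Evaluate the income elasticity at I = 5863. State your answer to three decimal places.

At I = 5863: Q = 181.711.
dQ/dI = 3/(2√I) = 0.0195899 at this income.
η = (dQ/dI)·(I/Q) = 0.0195899 × (5863/181.711) = 0.632.

0.632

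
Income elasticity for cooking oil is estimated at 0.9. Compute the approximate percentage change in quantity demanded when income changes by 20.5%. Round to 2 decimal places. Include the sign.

18.45%

%ΔQ ≈ η × %ΔI = 0.9 × 20.5% = 18.45%.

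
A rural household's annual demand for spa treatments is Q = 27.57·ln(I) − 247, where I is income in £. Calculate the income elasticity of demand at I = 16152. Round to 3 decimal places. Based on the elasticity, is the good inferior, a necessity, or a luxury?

1.368 (luxury)

At I = 16152: Q = 20.148.
dQ/dI = 27.57/I = 0.00170691 at this income.
η = (dQ/dI)·(I/Q) = 0.00170691 × (16152/20.148) = 1.368.
Since η > 1, the good is a luxury.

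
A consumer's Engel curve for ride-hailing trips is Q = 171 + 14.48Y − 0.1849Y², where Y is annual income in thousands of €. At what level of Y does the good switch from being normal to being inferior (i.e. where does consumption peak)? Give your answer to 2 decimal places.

dQ/dY = 14.48 − 0.3698Y.
The good is inferior where dQ/dY < 0. Setting dQ/dY = 0 gives Y = 14.48 / 0.3698 = 39.16.

39.16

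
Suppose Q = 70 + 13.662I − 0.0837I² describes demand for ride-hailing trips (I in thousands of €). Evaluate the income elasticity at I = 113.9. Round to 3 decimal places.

At I = 113.9: Q = 540.2441.
dQ/dI = 13.662 − 0.1674I = -5.40486.
η = (dQ/dI)·(I/Q) = -5.40486 × (113.9/540.2441) = -1.140.

-1.140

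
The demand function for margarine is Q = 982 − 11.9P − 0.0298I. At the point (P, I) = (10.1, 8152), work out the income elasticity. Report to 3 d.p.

At P = 10.1, I = 8152: Q = 618.880.
Holding P constant, ∂Q/∂I = −0.0298.
η_I = (∂Q/∂I)·(I/Q) = -0.0298 × (8152/618.880) = -0.393.

-0.393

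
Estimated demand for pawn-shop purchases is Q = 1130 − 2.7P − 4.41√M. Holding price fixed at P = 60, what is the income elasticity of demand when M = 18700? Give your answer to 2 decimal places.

At P = 60, M = 18700: Q = 364.942.
Holding P constant, ∂Q/∂M = -4.41/(2√M) = -0.0161246.
η_M = (∂Q/∂M)·(M/Q) = -0.0161246 × (18700/364.942) = -0.83.

-0.83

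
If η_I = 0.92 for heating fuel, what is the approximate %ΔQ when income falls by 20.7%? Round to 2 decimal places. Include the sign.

%ΔQ ≈ η × %ΔI = 0.92 × (-20.7%) = -19.04%.

-19.04%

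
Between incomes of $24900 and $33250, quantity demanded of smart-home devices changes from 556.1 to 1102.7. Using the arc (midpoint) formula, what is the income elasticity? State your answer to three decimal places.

ΔQ = 1102.7 − 556.1 = 546.6; midpoint Q̄ = (556.1 + 1102.7)/2 = 829.4.
ΔI = 33250 − 24900 = 8350; midpoint Ī = (24900 + 33250)/2 = 29075.
η = (ΔQ/Q̄) ÷ (ΔI/Ī) = (546.6/829.4) ÷ (8350/29075) = 2.295.

2.295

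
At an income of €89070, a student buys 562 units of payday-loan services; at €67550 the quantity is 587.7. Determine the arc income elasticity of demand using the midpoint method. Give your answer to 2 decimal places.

-0.16

ΔQ = 587.7 − 562 = 25.7; midpoint Q̄ = (562 + 587.7)/2 = 574.85.
ΔI = 67550 − 89070 = -21520; midpoint Ī = (89070 + 67550)/2 = 78310.
η = (ΔQ/Q̄) ÷ (ΔI/Ī) = (25.7/574.85) ÷ (-21520/78310) = -0.16.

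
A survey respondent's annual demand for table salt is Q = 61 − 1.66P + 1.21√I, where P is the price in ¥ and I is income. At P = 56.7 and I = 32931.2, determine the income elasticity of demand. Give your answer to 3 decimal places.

At P = 56.7, I = 32931.2: Q = 186.456.
Holding P constant, ∂Q/∂I = 1.21/(2√I) = 0.00333389.
η_I = (∂Q/∂I)·(I/Q) = 0.00333389 × (32931.2/186.456) = 0.589.

0.589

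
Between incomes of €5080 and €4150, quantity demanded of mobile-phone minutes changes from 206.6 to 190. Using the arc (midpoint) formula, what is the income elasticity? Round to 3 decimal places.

0.415

ΔQ = 190 − 206.6 = -16.6; midpoint Q̄ = (206.6 + 190)/2 = 198.3.
ΔI = 4150 − 5080 = -930; midpoint Ī = (5080 + 4150)/2 = 4615.
η = (ΔQ/Q̄) ÷ (ΔI/Ī) = (-16.6/198.3) ÷ (-930/4615) = 0.415.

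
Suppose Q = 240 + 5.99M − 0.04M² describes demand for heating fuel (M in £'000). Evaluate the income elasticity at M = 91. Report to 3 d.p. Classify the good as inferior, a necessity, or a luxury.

-0.259 (inferior good)

At M = 91: Q = 453.8500.
dQ/dM = 5.99 − 0.08M = -1.29000.
η = (dQ/dM)·(M/Q) = -1.29000 × (91/453.8500) = -0.259.
η < 0 ⇒ inferior good.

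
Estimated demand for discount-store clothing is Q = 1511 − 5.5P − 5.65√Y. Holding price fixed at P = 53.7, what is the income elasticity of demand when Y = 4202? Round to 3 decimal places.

At P = 53.7, Y = 4202: Q = 849.401.
Holding P constant, ∂Q/∂Y = -5.65/(2√Y) = -0.0435803.
η_Y = (∂Q/∂Y)·(Y/Q) = -0.0435803 × (4202/849.401) = -0.216.

-0.216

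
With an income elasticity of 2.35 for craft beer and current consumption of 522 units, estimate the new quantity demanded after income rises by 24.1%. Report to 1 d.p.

%ΔQ ≈ η × %ΔI = 2.35 × 24.1% = 56.635%.
New Q ≈ 522 × (1 + 0.56635) = 817.6.

817.6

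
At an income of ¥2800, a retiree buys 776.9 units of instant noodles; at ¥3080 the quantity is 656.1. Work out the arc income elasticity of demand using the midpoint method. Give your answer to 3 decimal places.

-1.770

ΔQ = 656.1 − 776.9 = -120.8; midpoint Q̄ = (776.9 + 656.1)/2 = 716.5.
ΔI = 3080 − 2800 = 280; midpoint Ī = (2800 + 3080)/2 = 2940.
η = (ΔQ/Q̄) ÷ (ΔI/Ī) = (-120.8/716.5) ÷ (280/2940) = -1.770.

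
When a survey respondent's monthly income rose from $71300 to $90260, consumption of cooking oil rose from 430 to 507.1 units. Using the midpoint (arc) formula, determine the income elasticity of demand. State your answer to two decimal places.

0.70

ΔQ = 507.1 − 430 = 77.1; midpoint Q̄ = (430 + 507.1)/2 = 468.55.
ΔI = 90260 − 71300 = 18960; midpoint Ī = (71300 + 90260)/2 = 80780.
η = (ΔQ/Q̄) ÷ (ΔI/Ī) = (77.1/468.55) ÷ (18960/80780) = 0.70.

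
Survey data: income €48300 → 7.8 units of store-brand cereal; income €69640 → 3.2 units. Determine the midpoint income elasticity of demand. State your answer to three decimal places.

ΔQ = 3.2 − 7.8 = -4.6; midpoint Q̄ = (7.8 + 3.2)/2 = 5.5.
ΔI = 69640 − 48300 = 21340; midpoint Ī = (48300 + 69640)/2 = 58970.
η = (ΔQ/Q̄) ÷ (ΔI/Ī) = (-4.6/5.5) ÷ (21340/58970) = -2.311.

-2.311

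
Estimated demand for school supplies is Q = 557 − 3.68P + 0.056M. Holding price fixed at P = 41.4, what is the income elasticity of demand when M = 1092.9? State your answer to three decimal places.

0.131

At P = 41.4, M = 1092.9: Q = 465.850.
Holding P constant, ∂Q/∂M = 0.056.
η_M = (∂Q/∂M)·(M/Q) = 0.056 × (1092.9/465.850) = 0.131.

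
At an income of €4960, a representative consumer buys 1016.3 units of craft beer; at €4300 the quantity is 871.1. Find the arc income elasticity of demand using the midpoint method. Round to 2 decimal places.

ΔQ = 871.1 − 1016.3 = -145.2; midpoint Q̄ = (1016.3 + 871.1)/2 = 943.7.
ΔI = 4300 − 4960 = -660; midpoint Ī = (4960 + 4300)/2 = 4630.
η = (ΔQ/Q̄) ÷ (ΔI/Ī) = (-145.2/943.7) ÷ (-660/4630) = 1.08.

1.08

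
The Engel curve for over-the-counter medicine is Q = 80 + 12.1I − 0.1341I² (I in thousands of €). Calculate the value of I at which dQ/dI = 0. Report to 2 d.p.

dQ/dI = 12.1 − 0.2682I.
The good is inferior where dQ/dI < 0. Setting dQ/dI = 0 gives I = 12.1 / 0.2682 = 45.12.

45.12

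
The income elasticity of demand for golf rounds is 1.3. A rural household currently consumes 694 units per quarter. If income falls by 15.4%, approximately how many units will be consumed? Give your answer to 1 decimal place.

%ΔQ ≈ η × %ΔI = 1.3 × (-15.4%) = -20.02%.
New Q ≈ 694 × (1 − 0.2002) = 555.1.

555.1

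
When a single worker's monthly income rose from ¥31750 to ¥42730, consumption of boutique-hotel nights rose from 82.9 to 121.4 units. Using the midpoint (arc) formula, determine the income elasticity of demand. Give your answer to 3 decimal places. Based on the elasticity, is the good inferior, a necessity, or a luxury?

1.278 (luxury)

ΔQ = 121.4 − 82.9 = 38.5; midpoint Q̄ = (82.9 + 121.4)/2 = 102.15.
ΔI = 42730 − 31750 = 10980; midpoint Ī = (31750 + 42730)/2 = 37240.
η = (ΔQ/Q̄) ÷ (ΔI/Ī) = (38.5/102.15) ÷ (10980/37240) = 1.278.
η > 1 ⇒ luxury.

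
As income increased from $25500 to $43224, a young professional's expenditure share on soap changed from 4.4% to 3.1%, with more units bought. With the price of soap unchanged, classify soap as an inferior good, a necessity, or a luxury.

Quantity rises but the budget share falls as income rises, so 0 < η < 1.

necessity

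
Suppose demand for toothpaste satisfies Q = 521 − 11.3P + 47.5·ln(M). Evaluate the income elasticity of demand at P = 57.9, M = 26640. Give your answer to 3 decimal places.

0.135

At P = 57.9, M = 26640: Q = 350.763.
Holding P constant, ∂Q/∂M = 47.5/M = 0.00178303.
η_M = (∂Q/∂M)·(M/Q) = 0.00178303 × (26640/350.763) = 0.135.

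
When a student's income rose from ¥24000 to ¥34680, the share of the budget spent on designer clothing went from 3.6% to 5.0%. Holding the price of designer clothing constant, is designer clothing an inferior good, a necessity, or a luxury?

luxury

The budget share rises as income rises, so η > 1.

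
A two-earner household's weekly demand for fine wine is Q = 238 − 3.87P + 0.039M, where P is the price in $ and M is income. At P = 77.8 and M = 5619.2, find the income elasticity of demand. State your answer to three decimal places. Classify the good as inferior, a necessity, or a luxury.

1.404 (luxury)

At P = 77.8, M = 5619.2: Q = 156.063.
Holding P constant, ∂Q/∂M = 0.039.
η_M = (∂Q/∂M)·(M/Q) = 0.039 × (5619.2/156.063) = 1.404.
Since η > 1, this is a luxury.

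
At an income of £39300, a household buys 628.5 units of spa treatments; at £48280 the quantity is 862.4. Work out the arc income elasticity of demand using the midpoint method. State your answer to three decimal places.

ΔQ = 862.4 − 628.5 = 233.9; midpoint Q̄ = (628.5 + 862.4)/2 = 745.45.
ΔI = 48280 − 39300 = 8980; midpoint Ī = (39300 + 48280)/2 = 43790.
η = (ΔQ/Q̄) ÷ (ΔI/Ī) = (233.9/745.45) ÷ (8980/43790) = 1.530.

1.530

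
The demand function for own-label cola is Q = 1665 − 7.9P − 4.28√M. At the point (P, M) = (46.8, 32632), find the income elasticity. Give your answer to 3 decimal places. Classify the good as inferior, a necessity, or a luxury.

At P = 46.8, M = 32632: Q = 522.127.
Holding P constant, ∂Q/∂M = -4.28/(2√M) = -0.0118466.
η_M = (∂Q/∂M)·(M/Q) = -0.0118466 × (32632/522.127) = -0.740.
Since η < 0, this is an inferior good.

-0.740 (inferior good)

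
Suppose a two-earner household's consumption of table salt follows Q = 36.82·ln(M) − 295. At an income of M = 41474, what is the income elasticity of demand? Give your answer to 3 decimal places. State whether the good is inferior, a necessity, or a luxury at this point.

0.382 (necessity)

At M = 41474: Q = 96.501.
dQ/dM = 36.82/M = 0.000887785 at this income.
η = (dQ/dM)·(M/Q) = 0.000887785 × (41474/96.501) = 0.382.
Since 0 < η < 1, the good is a necessity.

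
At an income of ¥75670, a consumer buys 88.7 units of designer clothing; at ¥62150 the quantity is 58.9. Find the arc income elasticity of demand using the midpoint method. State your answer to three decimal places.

2.058

ΔQ = 58.9 − 88.7 = -29.8; midpoint Q̄ = (88.7 + 58.9)/2 = 73.8.
ΔI = 62150 − 75670 = -13520; midpoint Ī = (75670 + 62150)/2 = 68910.
η = (ΔQ/Q̄) ÷ (ΔI/Ī) = (-29.8/73.8) ÷ (-13520/68910) = 2.058.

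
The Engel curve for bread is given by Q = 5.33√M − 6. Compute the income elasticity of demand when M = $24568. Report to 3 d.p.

At M = 24568: Q = 829.434.
dQ/dM = 5.33/(2√M) = 0.0170025 at this income.
η = (dQ/dM)·(M/Q) = 0.0170025 × (24568/829.434) = 0.504.

0.504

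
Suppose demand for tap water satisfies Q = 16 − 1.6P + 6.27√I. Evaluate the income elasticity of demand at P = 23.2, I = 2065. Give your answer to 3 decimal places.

0.540

At P = 23.2, I = 2065: Q = 263.803.
Holding P constant, ∂Q/∂I = 6.27/(2√I) = 0.0689886.
η_I = (∂Q/∂I)·(I/Q) = 0.0689886 × (2065/263.803) = 0.540.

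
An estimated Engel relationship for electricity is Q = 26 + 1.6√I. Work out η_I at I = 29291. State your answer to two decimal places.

0.46

At I = 29291: Q = 299.834.
dQ/dI = 1.6/(2√I) = 0.00467437 at this income.
η = (dQ/dI)·(I/Q) = 0.00467437 × (29291/299.834) = 0.46.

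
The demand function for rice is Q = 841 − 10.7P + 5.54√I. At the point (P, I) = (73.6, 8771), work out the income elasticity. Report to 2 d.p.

At P = 73.6, I = 8771: Q = 572.321.
Holding P constant, ∂Q/∂I = 5.54/(2√I) = 0.0295771.
η_I = (∂Q/∂I)·(I/Q) = 0.0295771 × (8771/572.321) = 0.45.

0.45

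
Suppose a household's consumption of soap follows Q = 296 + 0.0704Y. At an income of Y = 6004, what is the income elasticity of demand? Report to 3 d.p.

0.588

At Y = 6004: Q = 718.682.
dQ/dY = 0.0704.
η = (dQ/dY)·(Y/Q) = 0.0704 × (6004/718.682) = 0.588.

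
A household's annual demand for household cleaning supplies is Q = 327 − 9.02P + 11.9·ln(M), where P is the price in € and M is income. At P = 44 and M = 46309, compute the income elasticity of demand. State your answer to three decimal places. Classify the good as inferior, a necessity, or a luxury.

At P = 44, M = 46309: Q = 57.963.
Holding P constant, ∂Q/∂M = 11.9/M = 0.000256969.
η_M = (∂Q/∂M)·(M/Q) = 0.000256969 × (46309/57.963) = 0.205.
Since 0 < η < 1, this is a necessity.

0.205 (necessity)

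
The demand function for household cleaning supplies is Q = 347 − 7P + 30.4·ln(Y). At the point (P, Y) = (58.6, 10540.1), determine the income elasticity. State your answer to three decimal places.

At P = 58.6, Y = 10540.1: Q = 218.393.
Holding P constant, ∂Q/∂Y = 30.4/Y = 0.00288422.
η_Y = (∂Q/∂Y)·(Y/Q) = 0.00288422 × (10540.1/218.393) = 0.139.

0.139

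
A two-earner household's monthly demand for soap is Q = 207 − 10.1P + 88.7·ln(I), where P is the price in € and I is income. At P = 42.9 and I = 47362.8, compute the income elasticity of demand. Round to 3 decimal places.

At P = 42.9, I = 47362.8: Q = 728.618.
Holding P constant, ∂Q/∂I = 88.7/I = 0.00187278.
η_I = (∂Q/∂I)·(I/Q) = 0.00187278 × (47362.8/728.618) = 0.122.

0.122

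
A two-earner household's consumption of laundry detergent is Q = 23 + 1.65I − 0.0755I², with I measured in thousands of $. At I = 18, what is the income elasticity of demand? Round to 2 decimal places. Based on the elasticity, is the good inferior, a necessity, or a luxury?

-0.68 (inferior good)

At I = 18: Q = 28.2380.
dQ/dI = 1.65 − 0.151I = -1.06800.
η = (dQ/dI)·(I/Q) = -1.06800 × (18/28.2380) = -0.68.
η < 0 ⇒ inferior good.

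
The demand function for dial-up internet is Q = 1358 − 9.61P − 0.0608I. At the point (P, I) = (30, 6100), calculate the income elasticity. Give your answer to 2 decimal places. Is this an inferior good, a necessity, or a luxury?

At P = 30, I = 6100: Q = 698.820.
Holding P constant, ∂Q/∂I = −0.0608.
η_I = (∂Q/∂I)·(I/Q) = -0.0608 × (6100/698.820) = -0.53.
Since η < 0, this is an inferior good.

-0.53 (inferior good)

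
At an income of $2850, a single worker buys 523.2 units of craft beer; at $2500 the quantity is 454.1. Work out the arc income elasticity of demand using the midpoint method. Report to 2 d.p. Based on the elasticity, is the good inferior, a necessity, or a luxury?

ΔQ = 454.1 − 523.2 = -69.1; midpoint Q̄ = (523.2 + 454.1)/2 = 488.65.
ΔI = 2500 − 2850 = -350; midpoint Ī = (2850 + 2500)/2 = 2675.
η = (ΔQ/Q̄) ÷ (ΔI/Ī) = (-69.1/488.65) ÷ (-350/2675) = 1.08.
η > 1 ⇒ luxury.

1.08 (luxury)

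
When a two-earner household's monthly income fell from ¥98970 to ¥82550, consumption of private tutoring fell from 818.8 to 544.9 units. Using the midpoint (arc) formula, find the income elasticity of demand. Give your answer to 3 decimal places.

2.220

ΔQ = 544.9 − 818.8 = -273.9; midpoint Q̄ = (818.8 + 544.9)/2 = 681.85.
ΔI = 82550 − 98970 = -16420; midpoint Ī = (98970 + 82550)/2 = 90760.
η = (ΔQ/Q̄) ÷ (ΔI/Ī) = (-273.9/681.85) ÷ (-16420/90760) = 2.220.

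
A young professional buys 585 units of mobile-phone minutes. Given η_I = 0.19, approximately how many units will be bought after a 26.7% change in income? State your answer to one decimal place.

614.7

%ΔQ ≈ η × %ΔI = 0.19 × 26.7% = 5.073%.
New Q ≈ 585 × (1 + 0.05073) = 614.7.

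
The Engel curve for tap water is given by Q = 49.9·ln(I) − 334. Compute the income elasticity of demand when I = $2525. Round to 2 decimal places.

At I = 2525: Q = 56.916.
dQ/dI = 49.9/I = 0.0197624 at this income.
η = (dQ/dI)·(I/Q) = 0.0197624 × (2525/56.916) = 0.88.

0.88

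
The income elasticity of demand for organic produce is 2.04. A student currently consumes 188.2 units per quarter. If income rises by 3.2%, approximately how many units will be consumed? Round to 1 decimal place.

%ΔQ ≈ η × %ΔI = 2.04 × 3.2% = 6.528%.
New Q ≈ 188.2 × (1 + 0.06528) = 200.5.

200.5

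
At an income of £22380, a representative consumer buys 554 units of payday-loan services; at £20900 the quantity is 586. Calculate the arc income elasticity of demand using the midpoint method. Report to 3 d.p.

ΔQ = 586 − 554 = 32; midpoint Q̄ = (554 + 586)/2 = 570.
ΔI = 20900 − 22380 = -1480; midpoint Ī = (22380 + 20900)/2 = 21640.
η = (ΔQ/Q̄) ÷ (ΔI/Ī) = (32/570) ÷ (-1480/21640) = -0.821.

-0.821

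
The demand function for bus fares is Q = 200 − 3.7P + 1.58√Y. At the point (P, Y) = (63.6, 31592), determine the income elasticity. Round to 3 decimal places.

0.572

At P = 63.6, Y = 31592: Q = 245.511.
Holding P constant, ∂Q/∂Y = 1.58/(2√Y) = 0.00444466.
η_Y = (∂Q/∂Y)·(Y/Q) = 0.00444466 × (31592/245.511) = 0.572.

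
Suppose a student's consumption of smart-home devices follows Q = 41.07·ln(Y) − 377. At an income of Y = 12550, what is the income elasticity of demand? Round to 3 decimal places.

At Y = 12550: Q = 10.597.
dQ/dY = 41.07/Y = 0.00327251 at this income.
η = (dQ/dY)·(Y/Q) = 0.00327251 × (12550/10.597) = 3.876.

3.876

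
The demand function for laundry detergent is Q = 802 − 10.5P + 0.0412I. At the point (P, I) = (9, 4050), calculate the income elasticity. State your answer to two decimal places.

At P = 9, I = 4050: Q = 874.360.
Holding P constant, ∂Q/∂I = 0.0412.
η_I = (∂Q/∂I)·(I/Q) = 0.0412 × (4050/874.360) = 0.19.

0.19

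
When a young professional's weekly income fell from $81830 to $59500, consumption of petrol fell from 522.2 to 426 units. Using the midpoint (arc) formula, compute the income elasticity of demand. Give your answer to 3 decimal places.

0.642

ΔQ = 426 − 522.2 = -96.2; midpoint Q̄ = (522.2 + 426)/2 = 474.1.
ΔI = 59500 − 81830 = -22330; midpoint Ī = (81830 + 59500)/2 = 70665.
η = (ΔQ/Q̄) ÷ (ΔI/Ī) = (-96.2/474.1) ÷ (-22330/70665) = 0.642.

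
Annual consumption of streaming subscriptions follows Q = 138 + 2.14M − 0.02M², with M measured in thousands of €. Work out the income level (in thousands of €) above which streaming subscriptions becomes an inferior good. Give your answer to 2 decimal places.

53.50

dQ/dM = 2.14 − 0.04M.
The good is inferior where dQ/dM < 0. Setting dQ/dM = 0 gives M = 2.14 / 0.04 = 53.50.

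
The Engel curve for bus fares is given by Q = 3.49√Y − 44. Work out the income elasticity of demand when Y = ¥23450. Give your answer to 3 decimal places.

At Y = 23450: Q = 490.437.
dQ/dY = 3.49/(2√Y) = 0.0113953 at this income.
η = (dQ/dY)·(Y/Q) = 0.0113953 × (23450/490.437) = 0.545.

0.545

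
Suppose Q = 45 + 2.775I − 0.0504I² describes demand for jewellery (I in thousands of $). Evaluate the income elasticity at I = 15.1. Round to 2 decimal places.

At I = 15.1: Q = 75.4108.
dQ/dI = 2.775 − 0.1008I = 1.25292.
η = (dQ/dI)·(I/Q) = 1.25292 × (15.1/75.4108) = 0.25.

0.25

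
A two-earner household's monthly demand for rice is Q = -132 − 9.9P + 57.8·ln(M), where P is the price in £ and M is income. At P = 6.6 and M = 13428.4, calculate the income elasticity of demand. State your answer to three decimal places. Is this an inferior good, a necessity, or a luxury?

0.164 (necessity)

At P = 6.6, M = 13428.4: Q = 352.056.
Holding P constant, ∂Q/∂M = 57.8/M = 0.00430431.
η_M = (∂Q/∂M)·(M/Q) = 0.00430431 × (13428.4/352.056) = 0.164.
Since 0 < η < 1, this is a necessity.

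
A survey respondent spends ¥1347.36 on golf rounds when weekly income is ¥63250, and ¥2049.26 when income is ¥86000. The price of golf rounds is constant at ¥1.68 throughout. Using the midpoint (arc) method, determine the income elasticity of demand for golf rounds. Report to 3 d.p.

1.356

With a constant price, Q₁ = 1347.36/1.68 = 802.000 and Q₂ = 2049.26/1.68 = 1219.798 (equivalently, work directly with expenditure since P cancels).
Midpoint %ΔQ = (2049.26 − 1347.36)/1698.31 = 0.41329; midpoint %ΔI = (86000 − 63250)/74625 = 0.30486.
η = 0.41329 / 0.30486 = 1.356.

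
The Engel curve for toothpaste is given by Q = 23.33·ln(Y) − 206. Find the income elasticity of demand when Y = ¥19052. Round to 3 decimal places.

At Y = 19052: Q = 23.915.
dQ/dY = 23.33/Y = 0.00122454 at this income.
η = (dQ/dY)·(Y/Q) = 0.00122454 × (19052/23.915) = 0.976.

0.976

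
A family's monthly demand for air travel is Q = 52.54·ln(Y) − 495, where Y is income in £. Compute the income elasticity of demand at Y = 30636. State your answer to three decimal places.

1.101

At Y = 30636: Q = 47.735.
dQ/dY = 52.54/Y = 0.00171498 at this income.
η = (dQ/dY)·(Y/Q) = 0.00171498 × (30636/47.735) = 1.101.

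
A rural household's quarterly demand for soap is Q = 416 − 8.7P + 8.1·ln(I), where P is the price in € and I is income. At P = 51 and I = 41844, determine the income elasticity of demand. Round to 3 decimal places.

0.138

At P = 51, I = 41844: Q = 58.498.
Holding P constant, ∂Q/∂I = 8.1/I = 0.000193576.
η_I = (∂Q/∂I)·(I/Q) = 0.000193576 × (41844/58.498) = 0.138.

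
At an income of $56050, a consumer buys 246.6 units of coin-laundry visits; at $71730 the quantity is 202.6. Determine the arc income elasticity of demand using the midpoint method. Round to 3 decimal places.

ΔQ = 202.6 − 246.6 = -44; midpoint Q̄ = (246.6 + 202.6)/2 = 224.6.
ΔI = 71730 − 56050 = 15680; midpoint Ī = (56050 + 71730)/2 = 63890.
η = (ΔQ/Q̄) ÷ (ΔI/Ī) = (-44/224.6) ÷ (15680/63890) = -0.798.

-0.798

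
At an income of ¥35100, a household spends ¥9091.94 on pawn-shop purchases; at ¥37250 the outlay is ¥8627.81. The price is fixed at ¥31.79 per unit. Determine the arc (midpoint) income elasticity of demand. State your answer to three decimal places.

With a constant price, Q₁ = 9091.94/31.79 = 286.000 and Q₂ = 8627.81/31.79 = 271.400 (equivalently, work directly with expenditure since P cancels).
Midpoint %ΔQ = (8627.81 − 9091.94)/8859.88 = -0.05239; midpoint %ΔI = (37250 − 35100)/36175 = 0.05943.
η = -0.05239 / 0.05943 = -0.881.

-0.881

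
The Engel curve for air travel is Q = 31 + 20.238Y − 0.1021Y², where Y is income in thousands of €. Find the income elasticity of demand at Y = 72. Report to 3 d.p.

0.416

At Y = 72: Q = 958.8496.
dQ/dY = 20.238 − 0.2042Y = 5.53560.
η = (dQ/dY)·(Y/Q) = 5.53560 × (72/958.8496) = 0.416.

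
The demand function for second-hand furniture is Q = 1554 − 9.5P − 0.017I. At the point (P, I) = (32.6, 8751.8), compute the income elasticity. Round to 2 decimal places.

-0.14

At P = 32.6, I = 8751.8: Q = 1095.519.
Holding P constant, ∂Q/∂I = −0.017.
η_I = (∂Q/∂I)·(I/Q) = -0.017 × (8751.8/1095.519) = -0.14.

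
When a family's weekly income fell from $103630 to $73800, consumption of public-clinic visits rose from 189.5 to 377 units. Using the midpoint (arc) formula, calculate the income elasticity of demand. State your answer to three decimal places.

-1.969

ΔQ = 377 − 189.5 = 187.5; midpoint Q̄ = (189.5 + 377)/2 = 283.25.
ΔI = 73800 − 103630 = -29830; midpoint Ī = (103630 + 73800)/2 = 88715.
η = (ΔQ/Q̄) ÷ (ΔI/Ī) = (187.5/283.25) ÷ (-29830/88715) = -1.969.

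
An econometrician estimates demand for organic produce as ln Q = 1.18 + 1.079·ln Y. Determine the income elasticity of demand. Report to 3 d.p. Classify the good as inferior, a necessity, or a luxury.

In a log-linear demand, the coefficient on ln Y is the income elasticity.
So η = 1.079.
η > 1 ⇒ luxury.

1.079 (luxury)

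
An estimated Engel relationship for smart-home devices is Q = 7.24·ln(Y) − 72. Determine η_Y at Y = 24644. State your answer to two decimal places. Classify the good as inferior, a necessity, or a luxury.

5.97 (luxury)

At Y = 24644: Q = 1.213.
dQ/dY = 7.24/Y = 0.000293783 at this income.
η = (dQ/dY)·(Y/Q) = 0.000293783 × (24644/1.213) = 5.97.
Since η > 1, the good is a luxury.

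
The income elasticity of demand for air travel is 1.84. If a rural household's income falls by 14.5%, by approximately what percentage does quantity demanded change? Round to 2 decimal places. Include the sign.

-26.68%

%ΔQ ≈ η × %ΔI = 1.84 × (-14.5%) = -26.68%.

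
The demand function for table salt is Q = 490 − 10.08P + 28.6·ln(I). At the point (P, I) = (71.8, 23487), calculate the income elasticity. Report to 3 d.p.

0.529

At P = 71.8, I = 23487: Q = 54.092.
Holding P constant, ∂Q/∂I = 28.6/I = 0.00121769.
η_I = (∂Q/∂I)·(I/Q) = 0.00121769 × (23487/54.092) = 0.529.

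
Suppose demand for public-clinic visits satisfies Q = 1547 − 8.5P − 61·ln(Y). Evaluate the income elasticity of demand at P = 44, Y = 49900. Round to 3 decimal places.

-0.119

At P = 44, Y = 49900: Q = 513.116.
Holding P constant, ∂Q/∂Y = -61/Y = -0.00122244.
η_Y = (∂Q/∂Y)·(Y/Q) = -0.00122244 × (49900/513.116) = -0.119.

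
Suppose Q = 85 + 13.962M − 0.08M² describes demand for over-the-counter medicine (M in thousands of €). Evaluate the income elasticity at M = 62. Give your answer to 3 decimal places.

At M = 62: Q = 643.1240.
dQ/dM = 13.962 − 0.16M = 4.04200.
η = (dQ/dM)·(M/Q) = 4.04200 × (62/643.1240) = 0.390.

0.390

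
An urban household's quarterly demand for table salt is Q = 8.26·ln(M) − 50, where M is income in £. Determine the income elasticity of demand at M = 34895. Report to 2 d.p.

0.23

At M = 34895: Q = 36.400.
dQ/dM = 8.26/M = 0.00023671 at this income.
η = (dQ/dM)·(M/Q) = 0.00023671 × (34895/36.400) = 0.23.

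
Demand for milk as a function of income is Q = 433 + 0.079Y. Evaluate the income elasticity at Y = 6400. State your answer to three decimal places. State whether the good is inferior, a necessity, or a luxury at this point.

At Y = 6400: Q = 938.600.
dQ/dY = 0.079.
η = (dQ/dY)·(Y/Q) = 0.079 × (6400/938.600) = 0.539.
Since 0 < η < 1, the good is a necessity.

0.539 (necessity)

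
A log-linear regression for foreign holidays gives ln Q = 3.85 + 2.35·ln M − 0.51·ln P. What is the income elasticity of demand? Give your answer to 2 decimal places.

In a log-linear demand, the coefficient on ln M is the income elasticity.
So η = 2.35.

2.35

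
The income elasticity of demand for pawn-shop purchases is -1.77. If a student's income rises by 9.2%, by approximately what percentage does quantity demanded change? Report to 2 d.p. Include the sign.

-16.28%

%ΔQ ≈ η × %ΔI = -1.77 × 9.2% = -16.28%.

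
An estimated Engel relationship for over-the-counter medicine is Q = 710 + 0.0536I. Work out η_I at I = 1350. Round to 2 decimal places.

At I = 1350: Q = 782.360.
dQ/dI = 0.0536.
η = (dQ/dI)·(I/Q) = 0.0536 × (1350/782.360) = 0.09.

0.09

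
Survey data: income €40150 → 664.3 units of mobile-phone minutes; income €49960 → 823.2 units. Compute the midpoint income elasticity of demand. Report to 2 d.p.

0.98

ΔQ = 823.2 − 664.3 = 158.9; midpoint Q̄ = (664.3 + 823.2)/2 = 743.75.
ΔI = 49960 − 40150 = 9810; midpoint Ī = (40150 + 49960)/2 = 45055.
η = (ΔQ/Q̄) ÷ (ΔI/Ī) = (158.9/743.75) ÷ (9810/45055) = 0.98.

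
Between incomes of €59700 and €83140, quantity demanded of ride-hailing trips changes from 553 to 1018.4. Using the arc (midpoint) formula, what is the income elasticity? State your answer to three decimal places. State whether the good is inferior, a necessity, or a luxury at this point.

ΔQ = 1018.4 − 553 = 465.4; midpoint Q̄ = (553 + 1018.4)/2 = 785.7.
ΔI = 83140 − 59700 = 23440; midpoint Ī = (59700 + 83140)/2 = 71420.
η = (ΔQ/Q̄) ÷ (ΔI/Ī) = (465.4/785.7) ÷ (23440/71420) = 1.805.
η > 1 ⇒ luxury.

1.805 (luxury)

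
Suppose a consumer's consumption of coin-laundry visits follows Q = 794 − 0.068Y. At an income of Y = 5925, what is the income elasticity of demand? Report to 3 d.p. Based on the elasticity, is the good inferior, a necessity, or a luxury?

-1.030 (inferior good)

At Y = 5925: Q = 391.100.
dQ/dY = −0.068.
η = (dQ/dY)·(Y/Q) = -0.068 × (5925/391.100) = -1.030.
Since η < 0, the good is an inferior good.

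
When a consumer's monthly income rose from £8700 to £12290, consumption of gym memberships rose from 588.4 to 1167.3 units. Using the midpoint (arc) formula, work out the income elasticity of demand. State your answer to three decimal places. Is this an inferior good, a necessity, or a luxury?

ΔQ = 1167.3 − 588.4 = 578.9; midpoint Q̄ = (588.4 + 1167.3)/2 = 877.85.
ΔI = 12290 − 8700 = 3590; midpoint Ī = (8700 + 12290)/2 = 10495.
η = (ΔQ/Q̄) ÷ (ΔI/Ī) = (578.9/877.85) ÷ (3590/10495) = 1.928.
η > 1 ⇒ luxury.

1.928 (luxury)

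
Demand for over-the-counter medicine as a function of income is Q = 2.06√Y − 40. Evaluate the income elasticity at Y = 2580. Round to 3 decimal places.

0.809

At Y = 2580: Q = 64.635.
dQ/dY = 2.06/(2√Y) = 0.0202781 at this income.
η = (dQ/dY)·(Y/Q) = 0.0202781 × (2580/64.635) = 0.809.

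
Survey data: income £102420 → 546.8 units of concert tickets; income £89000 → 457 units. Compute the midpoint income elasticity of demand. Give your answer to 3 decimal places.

1.276

ΔQ = 457 − 546.8 = -89.8; midpoint Q̄ = (546.8 + 457)/2 = 501.9.
ΔI = 89000 − 102420 = -13420; midpoint Ī = (102420 + 89000)/2 = 95710.
η = (ΔQ/Q̄) ÷ (ΔI/Ī) = (-89.8/501.9) ÷ (-13420/95710) = 1.276.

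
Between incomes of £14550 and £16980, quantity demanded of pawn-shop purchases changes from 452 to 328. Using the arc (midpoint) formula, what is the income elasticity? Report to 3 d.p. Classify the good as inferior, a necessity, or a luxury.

ΔQ = 328 − 452 = -124; midpoint Q̄ = (452 + 328)/2 = 390.
ΔI = 16980 − 14550 = 2430; midpoint Ī = (14550 + 16980)/2 = 15765.
η = (ΔQ/Q̄) ÷ (ΔI/Ī) = (-124/390) ÷ (2430/15765) = -2.063.
η < 0 ⇒ inferior good.

-2.063 (inferior good)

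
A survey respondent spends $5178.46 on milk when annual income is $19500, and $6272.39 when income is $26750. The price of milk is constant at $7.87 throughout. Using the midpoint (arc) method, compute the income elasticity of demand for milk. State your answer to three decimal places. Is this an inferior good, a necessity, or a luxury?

With a constant price, Q₁ = 5178.46/7.87 = 658.000 and Q₂ = 6272.39/7.87 = 797.000 (equivalently, work directly with expenditure since P cancels).
Midpoint %ΔQ = (6272.39 − 5178.46)/5725.43 = 0.19107; midpoint %ΔI = (26750 − 19500)/23125 = 0.31351.
η = 0.19107 / 0.31351 = 0.609.
0 < η < 1 ⇒ necessity.

0.609 (necessity)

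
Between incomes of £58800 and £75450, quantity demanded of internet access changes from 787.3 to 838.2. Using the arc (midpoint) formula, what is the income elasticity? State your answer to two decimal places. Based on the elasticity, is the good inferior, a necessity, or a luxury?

0.25 (necessity)

ΔQ = 838.2 − 787.3 = 50.9; midpoint Q̄ = (787.3 + 838.2)/2 = 812.75.
ΔI = 75450 − 58800 = 16650; midpoint Ī = (58800 + 75450)/2 = 67125.
η = (ΔQ/Q̄) ÷ (ΔI/Ī) = (50.9/812.75) ÷ (16650/67125) = 0.25.
0 < η < 1 ⇒ necessity.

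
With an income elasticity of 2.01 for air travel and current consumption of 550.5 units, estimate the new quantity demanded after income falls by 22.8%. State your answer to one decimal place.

298.2

%ΔQ ≈ η × %ΔI = 2.01 × (-22.8%) = -45.828%.
New Q ≈ 550.5 × (1 − 0.45828) = 298.2.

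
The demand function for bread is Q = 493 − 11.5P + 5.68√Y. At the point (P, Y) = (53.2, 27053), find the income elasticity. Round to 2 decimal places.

0.57

At P = 53.2, Y = 27053: Q = 815.435.
Holding P constant, ∂Q/∂Y = 5.68/(2√Y) = 0.0172668.
η_Y = (∂Q/∂Y)·(Y/Q) = 0.0172668 × (27053/815.435) = 0.57.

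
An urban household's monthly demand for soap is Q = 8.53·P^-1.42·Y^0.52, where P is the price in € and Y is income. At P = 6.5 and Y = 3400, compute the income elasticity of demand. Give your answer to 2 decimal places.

0.52

For a multiplicative demand Q = A·P^α·Y^β, the income elasticity is β everywhere.
Here β = 0.52, so η = 0.52.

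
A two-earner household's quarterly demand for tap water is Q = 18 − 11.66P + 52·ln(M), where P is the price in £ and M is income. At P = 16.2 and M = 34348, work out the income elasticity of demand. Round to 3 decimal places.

At P = 16.2, M = 34348: Q = 372.212.
Holding P constant, ∂Q/∂M = 52/M = 0.00151392.
η_M = (∂Q/∂M)·(M/Q) = 0.00151392 × (34348/372.212) = 0.140.

0.140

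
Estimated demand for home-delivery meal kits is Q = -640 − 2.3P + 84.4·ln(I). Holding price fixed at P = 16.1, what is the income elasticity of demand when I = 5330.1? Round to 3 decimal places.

At P = 16.1, I = 5330.1: Q = 47.217.
Holding P constant, ∂Q/∂I = 84.4/I = 0.0158346.
η_I = (∂Q/∂I)·(I/Q) = 0.0158346 × (5330.1/47.217) = 1.787.

1.787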